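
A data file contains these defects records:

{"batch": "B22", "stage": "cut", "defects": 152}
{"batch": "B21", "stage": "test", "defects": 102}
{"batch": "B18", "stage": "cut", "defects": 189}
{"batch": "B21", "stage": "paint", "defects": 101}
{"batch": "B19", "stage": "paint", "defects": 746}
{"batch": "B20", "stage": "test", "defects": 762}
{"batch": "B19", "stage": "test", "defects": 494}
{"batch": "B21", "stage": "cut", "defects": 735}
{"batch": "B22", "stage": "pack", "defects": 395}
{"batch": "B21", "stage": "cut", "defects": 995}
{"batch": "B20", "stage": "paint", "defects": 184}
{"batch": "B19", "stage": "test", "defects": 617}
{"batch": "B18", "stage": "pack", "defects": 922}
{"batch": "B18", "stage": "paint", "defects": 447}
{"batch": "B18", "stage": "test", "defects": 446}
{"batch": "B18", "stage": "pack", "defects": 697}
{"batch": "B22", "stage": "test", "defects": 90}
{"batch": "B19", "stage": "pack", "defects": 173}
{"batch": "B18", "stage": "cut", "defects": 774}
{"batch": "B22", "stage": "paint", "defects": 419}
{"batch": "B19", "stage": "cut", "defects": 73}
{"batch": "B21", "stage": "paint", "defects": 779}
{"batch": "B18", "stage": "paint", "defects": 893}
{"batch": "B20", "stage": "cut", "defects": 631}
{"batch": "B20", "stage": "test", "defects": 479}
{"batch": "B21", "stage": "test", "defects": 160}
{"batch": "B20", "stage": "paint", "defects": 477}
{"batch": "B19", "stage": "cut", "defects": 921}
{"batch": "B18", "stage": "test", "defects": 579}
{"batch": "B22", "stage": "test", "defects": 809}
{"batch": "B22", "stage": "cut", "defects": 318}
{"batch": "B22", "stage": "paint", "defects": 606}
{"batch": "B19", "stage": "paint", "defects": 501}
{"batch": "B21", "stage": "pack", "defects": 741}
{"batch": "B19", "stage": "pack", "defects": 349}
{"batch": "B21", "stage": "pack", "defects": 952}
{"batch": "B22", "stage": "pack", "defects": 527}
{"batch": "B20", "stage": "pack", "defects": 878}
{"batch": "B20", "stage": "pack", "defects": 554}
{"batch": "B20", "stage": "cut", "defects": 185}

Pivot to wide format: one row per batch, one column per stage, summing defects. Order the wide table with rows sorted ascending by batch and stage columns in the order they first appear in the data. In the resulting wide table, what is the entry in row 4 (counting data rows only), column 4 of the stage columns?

With rows sorted ascending by batch, row 4 is batch=B21. stage columns in first-appearance order: cut, test, paint, pack; column 4 is pack.
Long rows with batch=B21, stage=pack: 741 + 952 = 1693.

1693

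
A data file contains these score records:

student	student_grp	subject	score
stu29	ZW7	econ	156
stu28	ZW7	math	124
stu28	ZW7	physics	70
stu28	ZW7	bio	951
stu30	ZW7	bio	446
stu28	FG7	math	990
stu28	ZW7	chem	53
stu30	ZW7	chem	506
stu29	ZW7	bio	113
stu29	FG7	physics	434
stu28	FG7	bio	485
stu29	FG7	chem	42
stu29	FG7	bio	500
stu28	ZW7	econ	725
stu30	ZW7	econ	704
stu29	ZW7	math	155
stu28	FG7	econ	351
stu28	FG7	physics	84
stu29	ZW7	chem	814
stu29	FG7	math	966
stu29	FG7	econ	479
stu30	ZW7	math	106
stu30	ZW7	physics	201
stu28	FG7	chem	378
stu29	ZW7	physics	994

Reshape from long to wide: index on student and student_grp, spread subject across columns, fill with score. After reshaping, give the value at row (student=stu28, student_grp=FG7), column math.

990

Wide layout: rows indexed by student and student_grp, columns are the 5 distinct subject values (econ, math, physics, bio, chem).
Cell (student=stu28, student_grp=FG7, subject=math) draws from the long row where student=stu28, student_grp=FG7 and subject=math, which has score=990.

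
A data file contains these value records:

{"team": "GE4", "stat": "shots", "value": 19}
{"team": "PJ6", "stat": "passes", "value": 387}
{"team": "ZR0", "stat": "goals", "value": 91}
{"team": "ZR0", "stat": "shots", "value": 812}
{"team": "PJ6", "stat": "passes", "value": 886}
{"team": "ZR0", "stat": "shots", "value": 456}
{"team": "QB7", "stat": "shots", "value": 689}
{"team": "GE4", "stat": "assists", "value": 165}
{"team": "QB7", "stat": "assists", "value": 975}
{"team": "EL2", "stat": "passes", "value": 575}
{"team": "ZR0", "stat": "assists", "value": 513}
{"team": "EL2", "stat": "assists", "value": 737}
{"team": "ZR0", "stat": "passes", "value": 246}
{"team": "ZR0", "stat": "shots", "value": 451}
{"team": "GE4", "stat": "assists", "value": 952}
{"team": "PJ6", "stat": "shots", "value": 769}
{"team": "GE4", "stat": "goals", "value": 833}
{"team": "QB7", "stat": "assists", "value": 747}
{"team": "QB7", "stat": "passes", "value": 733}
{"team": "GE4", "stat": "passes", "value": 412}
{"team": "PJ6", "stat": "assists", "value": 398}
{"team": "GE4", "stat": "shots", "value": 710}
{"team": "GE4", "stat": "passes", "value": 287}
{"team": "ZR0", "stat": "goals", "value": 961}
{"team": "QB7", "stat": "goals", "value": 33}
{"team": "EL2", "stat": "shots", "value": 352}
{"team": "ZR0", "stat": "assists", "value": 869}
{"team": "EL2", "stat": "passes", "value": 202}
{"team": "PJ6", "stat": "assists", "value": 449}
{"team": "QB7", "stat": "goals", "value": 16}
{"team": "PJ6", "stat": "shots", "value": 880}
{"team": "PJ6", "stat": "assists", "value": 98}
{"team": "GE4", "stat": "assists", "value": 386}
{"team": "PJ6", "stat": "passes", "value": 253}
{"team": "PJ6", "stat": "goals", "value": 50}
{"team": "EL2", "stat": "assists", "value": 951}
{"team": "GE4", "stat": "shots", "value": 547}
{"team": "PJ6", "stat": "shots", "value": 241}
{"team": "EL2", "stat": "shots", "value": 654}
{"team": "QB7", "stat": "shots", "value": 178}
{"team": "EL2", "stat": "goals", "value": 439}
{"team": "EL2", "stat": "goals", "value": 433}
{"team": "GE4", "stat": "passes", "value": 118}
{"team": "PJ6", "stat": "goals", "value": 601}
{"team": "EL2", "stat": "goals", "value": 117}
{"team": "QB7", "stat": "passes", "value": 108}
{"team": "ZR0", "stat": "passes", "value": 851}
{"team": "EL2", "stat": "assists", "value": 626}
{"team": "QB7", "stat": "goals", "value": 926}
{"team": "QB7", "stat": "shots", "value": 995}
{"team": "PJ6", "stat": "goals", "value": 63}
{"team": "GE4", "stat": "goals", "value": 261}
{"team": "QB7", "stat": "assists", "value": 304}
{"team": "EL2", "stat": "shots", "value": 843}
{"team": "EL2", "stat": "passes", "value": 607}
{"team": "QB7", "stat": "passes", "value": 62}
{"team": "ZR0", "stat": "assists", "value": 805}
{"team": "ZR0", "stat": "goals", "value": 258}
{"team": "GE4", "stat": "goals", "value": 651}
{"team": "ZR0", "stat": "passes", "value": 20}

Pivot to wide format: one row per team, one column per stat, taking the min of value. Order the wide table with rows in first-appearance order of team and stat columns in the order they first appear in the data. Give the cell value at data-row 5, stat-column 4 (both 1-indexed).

With rows in first-appearance order of team, row 5 is team=EL2. stat columns in first-appearance order: shots, passes, goals, assists; column 4 is assists.
Long rows with team=EL2, stat=assists: min(737, 951, 626) = 626.

626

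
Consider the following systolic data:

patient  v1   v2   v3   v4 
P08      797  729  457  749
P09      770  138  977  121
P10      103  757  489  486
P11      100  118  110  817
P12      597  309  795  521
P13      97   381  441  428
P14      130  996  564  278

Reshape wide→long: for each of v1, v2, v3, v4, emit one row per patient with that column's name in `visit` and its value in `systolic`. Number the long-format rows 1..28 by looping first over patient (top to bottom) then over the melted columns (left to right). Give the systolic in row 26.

996

28 rows total (7 × 4). Row 26: index ⌊(26-1)/4⌋ = 6 into patient → P14; (26-1) mod 4 = 1 into the melted columns → v2.
So row 26 is (P14, v2, 996); systolic = 996.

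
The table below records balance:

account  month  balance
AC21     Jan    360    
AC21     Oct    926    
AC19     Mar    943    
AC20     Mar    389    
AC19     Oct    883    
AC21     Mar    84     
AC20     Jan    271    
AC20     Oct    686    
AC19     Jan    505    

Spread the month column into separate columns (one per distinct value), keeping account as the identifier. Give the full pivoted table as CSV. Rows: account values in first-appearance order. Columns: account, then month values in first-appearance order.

account,Jan,Oct,Mar
AC21,360,926,84
AC19,505,883,943
AC20,271,686,389

Columns: account plus the 3 distinct month values (Jan, Oct, Mar).
For example, row AC21 column Jan takes balance=360 from the long row (AC21, Jan).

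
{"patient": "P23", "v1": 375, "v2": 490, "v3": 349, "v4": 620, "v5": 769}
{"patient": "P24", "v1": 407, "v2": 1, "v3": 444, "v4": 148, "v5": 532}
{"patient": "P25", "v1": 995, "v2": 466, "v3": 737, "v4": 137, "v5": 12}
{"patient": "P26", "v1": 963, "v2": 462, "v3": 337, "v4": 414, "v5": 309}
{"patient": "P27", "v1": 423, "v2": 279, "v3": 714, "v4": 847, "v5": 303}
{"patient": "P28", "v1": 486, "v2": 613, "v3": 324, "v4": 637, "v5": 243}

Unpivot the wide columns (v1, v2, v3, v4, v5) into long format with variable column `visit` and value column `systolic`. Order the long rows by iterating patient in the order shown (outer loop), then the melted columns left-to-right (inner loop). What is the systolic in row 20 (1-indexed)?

309

30 rows total (6 × 5). Row 20: index ⌊(20-1)/5⌋ = 3 into patient → P26; (20-1) mod 5 = 4 into the melted columns → v5.
So row 20 is (P26, v5, 309); systolic = 309.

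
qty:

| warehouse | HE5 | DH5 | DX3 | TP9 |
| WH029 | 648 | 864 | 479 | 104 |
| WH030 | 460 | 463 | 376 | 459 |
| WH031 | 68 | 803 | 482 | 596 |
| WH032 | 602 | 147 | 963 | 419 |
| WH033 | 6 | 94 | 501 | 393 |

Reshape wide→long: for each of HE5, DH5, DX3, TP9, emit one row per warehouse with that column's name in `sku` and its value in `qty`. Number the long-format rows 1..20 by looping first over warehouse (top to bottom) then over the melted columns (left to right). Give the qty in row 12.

596

20 rows total (5 × 4). Row 12: index ⌊(12-1)/4⌋ = 2 into warehouse → WH031; (12-1) mod 4 = 3 into the melted columns → TP9.
So row 12 is (WH031, TP9, 596); qty = 596.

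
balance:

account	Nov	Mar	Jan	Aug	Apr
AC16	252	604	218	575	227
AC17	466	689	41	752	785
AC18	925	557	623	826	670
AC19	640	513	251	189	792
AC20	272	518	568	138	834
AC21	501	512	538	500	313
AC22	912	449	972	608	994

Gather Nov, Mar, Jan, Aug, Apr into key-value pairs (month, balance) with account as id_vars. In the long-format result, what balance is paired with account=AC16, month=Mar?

Unpivoting turns each (account, wide-column) pair into one long row.
The wide cell at row AC16, column Mar holds 604, so the long row (AC16, Mar) has balance=604.

604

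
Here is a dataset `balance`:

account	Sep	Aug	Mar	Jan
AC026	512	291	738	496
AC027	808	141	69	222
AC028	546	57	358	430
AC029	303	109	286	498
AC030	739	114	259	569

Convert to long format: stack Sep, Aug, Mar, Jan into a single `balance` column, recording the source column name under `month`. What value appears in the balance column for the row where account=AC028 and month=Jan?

430

Unpivoting turns each (account, wide-column) pair into one long row.
The wide cell at row AC028, column Jan holds 430, so the long row (AC028, Jan) has balance=430.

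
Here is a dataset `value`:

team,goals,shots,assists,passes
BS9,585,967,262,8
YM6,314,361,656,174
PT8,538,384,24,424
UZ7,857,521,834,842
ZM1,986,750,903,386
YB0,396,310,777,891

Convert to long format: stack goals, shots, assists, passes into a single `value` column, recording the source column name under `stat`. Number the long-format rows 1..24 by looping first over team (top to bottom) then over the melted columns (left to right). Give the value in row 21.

396

24 rows total (6 × 4). Row 21: index ⌊(21-1)/4⌋ = 5 into team → YB0; (21-1) mod 4 = 0 into the melted columns → goals.
So row 21 is (YB0, goals, 396); value = 396.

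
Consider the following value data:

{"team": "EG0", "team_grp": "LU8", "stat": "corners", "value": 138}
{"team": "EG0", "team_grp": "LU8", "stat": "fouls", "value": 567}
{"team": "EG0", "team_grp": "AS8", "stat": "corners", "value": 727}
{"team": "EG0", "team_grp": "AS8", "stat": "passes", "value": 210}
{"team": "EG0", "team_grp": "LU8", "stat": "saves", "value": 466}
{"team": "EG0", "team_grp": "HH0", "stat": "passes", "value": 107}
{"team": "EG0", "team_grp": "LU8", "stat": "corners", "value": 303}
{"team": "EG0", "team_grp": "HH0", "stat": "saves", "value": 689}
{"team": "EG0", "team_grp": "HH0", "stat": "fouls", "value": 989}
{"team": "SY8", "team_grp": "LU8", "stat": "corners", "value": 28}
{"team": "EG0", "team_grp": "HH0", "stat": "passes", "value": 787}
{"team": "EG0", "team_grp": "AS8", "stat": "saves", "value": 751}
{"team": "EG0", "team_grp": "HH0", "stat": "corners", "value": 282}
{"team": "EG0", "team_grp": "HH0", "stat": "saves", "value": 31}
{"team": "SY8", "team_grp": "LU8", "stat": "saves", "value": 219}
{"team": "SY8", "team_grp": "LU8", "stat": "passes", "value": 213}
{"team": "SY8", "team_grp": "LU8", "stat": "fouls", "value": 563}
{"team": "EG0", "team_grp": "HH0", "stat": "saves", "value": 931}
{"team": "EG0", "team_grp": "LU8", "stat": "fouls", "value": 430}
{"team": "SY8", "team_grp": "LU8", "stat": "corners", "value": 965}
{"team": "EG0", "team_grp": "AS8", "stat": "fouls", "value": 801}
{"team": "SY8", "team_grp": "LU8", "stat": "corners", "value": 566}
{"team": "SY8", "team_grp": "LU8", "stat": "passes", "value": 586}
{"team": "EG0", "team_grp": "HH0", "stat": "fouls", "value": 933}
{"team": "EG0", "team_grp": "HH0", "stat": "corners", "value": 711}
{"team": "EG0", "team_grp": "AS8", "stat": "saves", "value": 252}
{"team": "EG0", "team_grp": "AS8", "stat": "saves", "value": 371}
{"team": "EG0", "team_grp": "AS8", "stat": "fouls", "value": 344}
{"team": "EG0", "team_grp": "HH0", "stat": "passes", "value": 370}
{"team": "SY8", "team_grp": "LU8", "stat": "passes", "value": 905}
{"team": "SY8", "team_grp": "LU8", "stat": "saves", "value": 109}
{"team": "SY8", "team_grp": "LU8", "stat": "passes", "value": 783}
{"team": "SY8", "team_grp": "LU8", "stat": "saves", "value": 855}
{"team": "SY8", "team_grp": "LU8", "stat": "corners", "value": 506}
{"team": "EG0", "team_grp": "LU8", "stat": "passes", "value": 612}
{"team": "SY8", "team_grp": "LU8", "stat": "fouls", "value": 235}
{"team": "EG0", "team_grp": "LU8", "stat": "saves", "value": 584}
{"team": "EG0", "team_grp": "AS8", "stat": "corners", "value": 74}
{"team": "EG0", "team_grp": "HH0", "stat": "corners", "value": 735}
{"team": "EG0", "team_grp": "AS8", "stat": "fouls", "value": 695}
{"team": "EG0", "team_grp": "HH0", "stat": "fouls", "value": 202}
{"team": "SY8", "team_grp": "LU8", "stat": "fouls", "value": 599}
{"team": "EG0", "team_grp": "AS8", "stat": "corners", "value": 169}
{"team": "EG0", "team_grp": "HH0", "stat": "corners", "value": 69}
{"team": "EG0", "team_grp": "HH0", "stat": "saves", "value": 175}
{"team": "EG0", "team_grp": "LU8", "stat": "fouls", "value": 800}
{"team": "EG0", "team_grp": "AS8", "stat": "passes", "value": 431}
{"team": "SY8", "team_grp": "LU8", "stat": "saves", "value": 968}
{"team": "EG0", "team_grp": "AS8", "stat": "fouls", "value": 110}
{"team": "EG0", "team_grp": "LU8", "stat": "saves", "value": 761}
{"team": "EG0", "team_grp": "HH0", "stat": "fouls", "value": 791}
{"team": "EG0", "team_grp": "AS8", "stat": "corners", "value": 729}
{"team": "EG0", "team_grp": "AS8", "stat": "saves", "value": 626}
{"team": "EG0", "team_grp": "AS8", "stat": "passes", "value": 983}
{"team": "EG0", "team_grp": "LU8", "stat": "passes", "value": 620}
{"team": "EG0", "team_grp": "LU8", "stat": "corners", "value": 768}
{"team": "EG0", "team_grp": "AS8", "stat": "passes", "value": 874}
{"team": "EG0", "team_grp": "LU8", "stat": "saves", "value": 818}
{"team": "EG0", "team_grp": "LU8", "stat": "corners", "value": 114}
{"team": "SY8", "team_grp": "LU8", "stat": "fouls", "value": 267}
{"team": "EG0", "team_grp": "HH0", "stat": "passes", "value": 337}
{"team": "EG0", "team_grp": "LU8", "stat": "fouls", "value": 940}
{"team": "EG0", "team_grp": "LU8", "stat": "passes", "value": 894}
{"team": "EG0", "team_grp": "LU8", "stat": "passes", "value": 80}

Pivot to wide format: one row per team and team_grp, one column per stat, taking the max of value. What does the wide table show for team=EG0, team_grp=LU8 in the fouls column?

940

Rows with team=EG0, team_grp=LU8 and stat=fouls: value values are 567, 430, 800, 940.
max(567, 430, 800, 940) = 940.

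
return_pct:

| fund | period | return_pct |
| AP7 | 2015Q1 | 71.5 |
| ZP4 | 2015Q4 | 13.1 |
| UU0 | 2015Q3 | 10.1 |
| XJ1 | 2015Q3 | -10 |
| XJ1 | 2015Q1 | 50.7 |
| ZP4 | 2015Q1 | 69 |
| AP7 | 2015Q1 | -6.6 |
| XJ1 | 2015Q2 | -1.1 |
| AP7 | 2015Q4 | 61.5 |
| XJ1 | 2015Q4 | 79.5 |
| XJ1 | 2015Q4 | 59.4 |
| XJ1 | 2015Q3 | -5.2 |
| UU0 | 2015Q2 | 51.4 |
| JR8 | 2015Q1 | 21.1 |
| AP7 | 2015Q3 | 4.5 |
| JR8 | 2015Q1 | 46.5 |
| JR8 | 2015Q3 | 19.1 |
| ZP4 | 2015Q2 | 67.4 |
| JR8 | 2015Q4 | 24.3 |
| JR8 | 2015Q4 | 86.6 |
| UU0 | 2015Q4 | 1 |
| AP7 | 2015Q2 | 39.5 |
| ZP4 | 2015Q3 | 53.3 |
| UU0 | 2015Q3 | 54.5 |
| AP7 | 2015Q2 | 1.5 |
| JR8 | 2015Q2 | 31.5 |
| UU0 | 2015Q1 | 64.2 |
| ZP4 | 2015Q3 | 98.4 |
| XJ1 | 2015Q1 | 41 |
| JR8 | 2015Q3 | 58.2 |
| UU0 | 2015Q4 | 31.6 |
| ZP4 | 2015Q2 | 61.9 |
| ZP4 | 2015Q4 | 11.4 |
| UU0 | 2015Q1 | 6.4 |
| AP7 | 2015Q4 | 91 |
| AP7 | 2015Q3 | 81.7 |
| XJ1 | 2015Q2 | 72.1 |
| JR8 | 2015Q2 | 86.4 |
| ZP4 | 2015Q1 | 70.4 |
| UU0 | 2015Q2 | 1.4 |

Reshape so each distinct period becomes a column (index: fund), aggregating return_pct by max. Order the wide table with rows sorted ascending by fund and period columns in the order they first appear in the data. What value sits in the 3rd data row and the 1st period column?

64.2

With rows sorted ascending by fund, row 3 is fund=UU0. period columns in first-appearance order: 2015Q1, 2015Q4, 2015Q3, 2015Q2; column 1 is 2015Q1.
Long rows with fund=UU0, period=2015Q1: max(64.2, 6.4) = 64.2.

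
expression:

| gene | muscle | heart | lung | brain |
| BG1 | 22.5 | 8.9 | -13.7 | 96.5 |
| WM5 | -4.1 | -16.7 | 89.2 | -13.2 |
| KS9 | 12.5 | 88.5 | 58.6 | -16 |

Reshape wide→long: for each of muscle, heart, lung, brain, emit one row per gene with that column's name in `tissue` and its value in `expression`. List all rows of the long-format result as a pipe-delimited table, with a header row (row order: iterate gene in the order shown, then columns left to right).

Each (gene, column) pair becomes one row: 3 × 4 = 12 rows.
For example, (BG1, muscle) → expression=22.5.

| gene | tissue | expression |
| BG1 | muscle | 22.5 |
| BG1 | heart | 8.9 |
| BG1 | lung | -13.7 |
| BG1 | brain | 96.5 |
| WM5 | muscle | -4.1 |
| WM5 | heart | -16.7 |
| WM5 | lung | 89.2 |
| WM5 | brain | -13.2 |
| KS9 | muscle | 12.5 |
| KS9 | heart | 88.5 |
| KS9 | lung | 58.6 |
| KS9 | brain | -16 |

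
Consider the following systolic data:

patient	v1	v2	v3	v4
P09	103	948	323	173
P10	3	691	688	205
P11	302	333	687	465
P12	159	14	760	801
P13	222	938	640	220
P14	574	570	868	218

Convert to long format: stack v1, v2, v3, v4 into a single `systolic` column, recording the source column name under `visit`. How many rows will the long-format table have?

24

6 patient values × 4 melted columns = 24 rows.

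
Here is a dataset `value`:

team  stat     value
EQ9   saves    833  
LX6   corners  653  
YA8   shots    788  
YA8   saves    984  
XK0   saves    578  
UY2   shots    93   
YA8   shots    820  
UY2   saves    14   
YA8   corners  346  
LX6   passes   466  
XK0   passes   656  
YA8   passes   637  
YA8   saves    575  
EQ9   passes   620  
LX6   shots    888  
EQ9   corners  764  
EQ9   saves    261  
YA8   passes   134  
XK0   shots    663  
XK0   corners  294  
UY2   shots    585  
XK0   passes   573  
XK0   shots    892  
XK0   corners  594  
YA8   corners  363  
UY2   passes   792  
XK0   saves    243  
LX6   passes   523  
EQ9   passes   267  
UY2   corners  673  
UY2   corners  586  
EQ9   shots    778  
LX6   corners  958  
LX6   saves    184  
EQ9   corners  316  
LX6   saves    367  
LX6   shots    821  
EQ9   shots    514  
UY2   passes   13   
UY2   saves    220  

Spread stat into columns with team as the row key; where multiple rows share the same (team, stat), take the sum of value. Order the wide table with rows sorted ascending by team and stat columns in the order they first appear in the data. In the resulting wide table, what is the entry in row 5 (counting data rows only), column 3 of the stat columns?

With rows sorted ascending by team, row 5 is team=YA8. stat columns in first-appearance order: saves, corners, shots, passes; column 3 is shots.
Long rows with team=YA8, stat=shots: 788 + 820 = 1608.

1608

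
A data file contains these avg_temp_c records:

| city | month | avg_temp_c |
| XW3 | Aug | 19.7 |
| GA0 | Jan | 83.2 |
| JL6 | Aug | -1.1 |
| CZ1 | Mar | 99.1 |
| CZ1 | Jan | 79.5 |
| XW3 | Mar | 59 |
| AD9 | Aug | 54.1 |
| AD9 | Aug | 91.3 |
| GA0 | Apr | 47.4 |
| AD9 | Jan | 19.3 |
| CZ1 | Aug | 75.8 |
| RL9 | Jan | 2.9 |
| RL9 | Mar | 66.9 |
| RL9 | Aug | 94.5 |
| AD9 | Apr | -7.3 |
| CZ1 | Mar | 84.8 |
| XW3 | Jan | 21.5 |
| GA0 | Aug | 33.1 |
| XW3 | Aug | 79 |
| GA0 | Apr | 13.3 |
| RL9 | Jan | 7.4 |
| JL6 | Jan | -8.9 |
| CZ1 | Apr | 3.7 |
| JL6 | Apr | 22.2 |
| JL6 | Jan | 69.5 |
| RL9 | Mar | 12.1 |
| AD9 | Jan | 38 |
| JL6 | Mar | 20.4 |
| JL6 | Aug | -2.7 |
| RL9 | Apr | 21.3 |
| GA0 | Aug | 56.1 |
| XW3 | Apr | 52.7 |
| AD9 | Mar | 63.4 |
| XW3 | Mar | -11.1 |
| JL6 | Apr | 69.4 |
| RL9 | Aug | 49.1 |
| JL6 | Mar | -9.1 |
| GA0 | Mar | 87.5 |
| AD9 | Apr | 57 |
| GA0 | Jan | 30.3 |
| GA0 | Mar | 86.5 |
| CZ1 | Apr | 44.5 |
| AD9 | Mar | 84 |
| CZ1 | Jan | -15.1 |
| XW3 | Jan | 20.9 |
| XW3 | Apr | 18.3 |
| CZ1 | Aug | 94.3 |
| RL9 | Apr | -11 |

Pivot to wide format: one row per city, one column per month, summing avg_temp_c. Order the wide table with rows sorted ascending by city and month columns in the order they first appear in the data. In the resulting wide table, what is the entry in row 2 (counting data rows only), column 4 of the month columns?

With rows sorted ascending by city, row 2 is city=CZ1. month columns in first-appearance order: Aug, Jan, Mar, Apr; column 4 is Apr.
Long rows with city=CZ1, month=Apr: 3.7 + 44.5 = 48.2.

48.2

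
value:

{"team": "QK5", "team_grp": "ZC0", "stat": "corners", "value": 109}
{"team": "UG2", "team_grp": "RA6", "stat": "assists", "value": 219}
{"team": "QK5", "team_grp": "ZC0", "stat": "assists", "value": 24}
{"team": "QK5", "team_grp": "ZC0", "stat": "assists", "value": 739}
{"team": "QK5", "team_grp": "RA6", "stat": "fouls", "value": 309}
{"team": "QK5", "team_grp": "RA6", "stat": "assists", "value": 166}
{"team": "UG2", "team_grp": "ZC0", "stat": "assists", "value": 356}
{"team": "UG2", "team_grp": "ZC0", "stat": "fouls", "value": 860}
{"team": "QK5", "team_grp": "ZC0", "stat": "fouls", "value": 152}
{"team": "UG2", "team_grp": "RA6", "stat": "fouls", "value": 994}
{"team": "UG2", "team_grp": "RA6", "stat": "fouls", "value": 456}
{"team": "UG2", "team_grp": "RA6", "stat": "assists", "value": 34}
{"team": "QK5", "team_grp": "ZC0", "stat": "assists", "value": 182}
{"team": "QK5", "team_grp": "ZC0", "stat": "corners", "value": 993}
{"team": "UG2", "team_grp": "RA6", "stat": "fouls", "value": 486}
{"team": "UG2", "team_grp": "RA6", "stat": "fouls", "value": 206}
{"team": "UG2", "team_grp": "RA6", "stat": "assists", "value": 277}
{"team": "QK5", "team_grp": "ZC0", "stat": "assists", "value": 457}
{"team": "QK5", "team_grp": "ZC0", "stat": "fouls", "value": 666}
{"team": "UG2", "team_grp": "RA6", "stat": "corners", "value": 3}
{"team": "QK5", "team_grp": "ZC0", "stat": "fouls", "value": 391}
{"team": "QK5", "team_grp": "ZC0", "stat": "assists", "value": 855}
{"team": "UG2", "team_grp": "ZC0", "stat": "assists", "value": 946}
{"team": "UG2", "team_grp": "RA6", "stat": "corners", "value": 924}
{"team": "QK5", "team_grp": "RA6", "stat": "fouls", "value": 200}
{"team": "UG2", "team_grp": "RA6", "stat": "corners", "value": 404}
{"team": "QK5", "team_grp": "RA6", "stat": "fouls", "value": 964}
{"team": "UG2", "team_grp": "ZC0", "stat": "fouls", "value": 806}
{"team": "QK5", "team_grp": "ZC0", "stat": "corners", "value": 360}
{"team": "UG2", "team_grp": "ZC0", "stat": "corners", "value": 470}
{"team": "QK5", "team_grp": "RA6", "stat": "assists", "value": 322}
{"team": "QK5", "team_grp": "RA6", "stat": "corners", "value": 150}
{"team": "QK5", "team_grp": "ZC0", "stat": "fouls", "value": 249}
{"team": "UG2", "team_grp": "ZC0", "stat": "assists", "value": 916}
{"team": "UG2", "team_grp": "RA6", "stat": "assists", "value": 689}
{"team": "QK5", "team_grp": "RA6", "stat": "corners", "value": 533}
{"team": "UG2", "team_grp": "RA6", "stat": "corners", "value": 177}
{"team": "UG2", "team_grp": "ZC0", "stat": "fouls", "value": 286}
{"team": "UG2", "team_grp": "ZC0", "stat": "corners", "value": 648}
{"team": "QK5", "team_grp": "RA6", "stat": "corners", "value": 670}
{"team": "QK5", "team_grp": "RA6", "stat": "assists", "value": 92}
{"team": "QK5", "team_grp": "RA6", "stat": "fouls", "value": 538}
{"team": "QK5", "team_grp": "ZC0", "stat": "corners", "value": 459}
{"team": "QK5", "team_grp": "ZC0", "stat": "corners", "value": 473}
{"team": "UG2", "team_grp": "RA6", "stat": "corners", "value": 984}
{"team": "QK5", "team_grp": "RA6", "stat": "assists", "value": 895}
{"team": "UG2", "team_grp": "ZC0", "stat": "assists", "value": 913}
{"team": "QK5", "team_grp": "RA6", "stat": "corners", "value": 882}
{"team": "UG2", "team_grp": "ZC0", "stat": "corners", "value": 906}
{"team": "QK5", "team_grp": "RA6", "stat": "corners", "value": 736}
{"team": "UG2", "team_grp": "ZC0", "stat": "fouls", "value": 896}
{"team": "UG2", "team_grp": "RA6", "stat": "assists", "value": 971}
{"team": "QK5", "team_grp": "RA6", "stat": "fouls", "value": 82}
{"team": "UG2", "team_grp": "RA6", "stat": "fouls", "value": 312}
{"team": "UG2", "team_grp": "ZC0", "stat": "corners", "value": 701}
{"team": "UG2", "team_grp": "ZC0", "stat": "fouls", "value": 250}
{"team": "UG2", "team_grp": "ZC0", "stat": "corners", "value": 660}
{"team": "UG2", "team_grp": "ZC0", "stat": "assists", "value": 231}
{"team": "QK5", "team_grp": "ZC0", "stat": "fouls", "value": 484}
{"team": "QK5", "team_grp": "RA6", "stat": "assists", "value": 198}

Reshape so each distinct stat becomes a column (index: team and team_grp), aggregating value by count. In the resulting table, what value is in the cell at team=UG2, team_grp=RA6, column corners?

Rows with team=UG2, team_grp=RA6 and stat=corners: value values are 3, 924, 404, 177, 984.
5 rows match — count = 5.

5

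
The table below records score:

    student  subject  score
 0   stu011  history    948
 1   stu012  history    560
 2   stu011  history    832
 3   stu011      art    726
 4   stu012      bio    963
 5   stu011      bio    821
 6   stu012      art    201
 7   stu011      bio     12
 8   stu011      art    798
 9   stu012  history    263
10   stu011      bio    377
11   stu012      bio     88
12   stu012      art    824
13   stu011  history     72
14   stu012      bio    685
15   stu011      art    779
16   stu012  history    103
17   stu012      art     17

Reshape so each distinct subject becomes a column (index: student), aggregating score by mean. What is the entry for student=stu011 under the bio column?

403.33

Rows with student=stu011 and subject=bio: score values are 821, 12, 377.
(821 + 12 + 377) / 3 = 403.33.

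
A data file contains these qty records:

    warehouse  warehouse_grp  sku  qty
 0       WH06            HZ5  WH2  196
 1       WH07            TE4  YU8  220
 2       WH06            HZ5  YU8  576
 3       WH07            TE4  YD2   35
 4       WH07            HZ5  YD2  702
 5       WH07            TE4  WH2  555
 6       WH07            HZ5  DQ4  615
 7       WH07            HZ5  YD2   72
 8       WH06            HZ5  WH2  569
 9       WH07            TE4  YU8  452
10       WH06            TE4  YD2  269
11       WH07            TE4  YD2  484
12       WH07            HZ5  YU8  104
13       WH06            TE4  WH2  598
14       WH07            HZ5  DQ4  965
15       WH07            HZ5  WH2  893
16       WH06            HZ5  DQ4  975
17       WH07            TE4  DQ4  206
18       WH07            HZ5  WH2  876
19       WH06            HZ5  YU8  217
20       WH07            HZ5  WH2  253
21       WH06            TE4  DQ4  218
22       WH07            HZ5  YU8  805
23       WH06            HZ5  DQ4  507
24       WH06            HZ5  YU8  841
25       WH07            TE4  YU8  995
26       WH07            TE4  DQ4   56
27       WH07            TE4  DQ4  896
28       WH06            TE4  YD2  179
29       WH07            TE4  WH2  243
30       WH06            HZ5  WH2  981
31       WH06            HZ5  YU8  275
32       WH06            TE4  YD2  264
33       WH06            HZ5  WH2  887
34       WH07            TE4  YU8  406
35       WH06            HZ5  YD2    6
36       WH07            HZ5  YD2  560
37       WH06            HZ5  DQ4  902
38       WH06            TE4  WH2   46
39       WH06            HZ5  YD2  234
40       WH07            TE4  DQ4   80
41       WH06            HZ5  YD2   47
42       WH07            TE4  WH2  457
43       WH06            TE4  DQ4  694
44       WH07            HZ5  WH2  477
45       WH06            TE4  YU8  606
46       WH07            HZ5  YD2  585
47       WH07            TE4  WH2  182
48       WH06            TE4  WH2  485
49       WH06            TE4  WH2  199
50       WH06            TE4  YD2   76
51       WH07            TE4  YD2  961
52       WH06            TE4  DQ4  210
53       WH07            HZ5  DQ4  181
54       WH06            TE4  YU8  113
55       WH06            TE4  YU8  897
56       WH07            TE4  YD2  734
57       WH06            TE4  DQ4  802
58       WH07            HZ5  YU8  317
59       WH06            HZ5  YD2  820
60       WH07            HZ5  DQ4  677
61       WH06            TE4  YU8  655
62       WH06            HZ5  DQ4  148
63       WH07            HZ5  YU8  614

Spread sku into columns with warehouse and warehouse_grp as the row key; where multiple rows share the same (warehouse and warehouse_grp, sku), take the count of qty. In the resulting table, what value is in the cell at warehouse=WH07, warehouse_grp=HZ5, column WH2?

Rows with warehouse=WH07, warehouse_grp=HZ5 and sku=WH2: qty values are 893, 876, 253, 477.
4 rows match — count = 4.

4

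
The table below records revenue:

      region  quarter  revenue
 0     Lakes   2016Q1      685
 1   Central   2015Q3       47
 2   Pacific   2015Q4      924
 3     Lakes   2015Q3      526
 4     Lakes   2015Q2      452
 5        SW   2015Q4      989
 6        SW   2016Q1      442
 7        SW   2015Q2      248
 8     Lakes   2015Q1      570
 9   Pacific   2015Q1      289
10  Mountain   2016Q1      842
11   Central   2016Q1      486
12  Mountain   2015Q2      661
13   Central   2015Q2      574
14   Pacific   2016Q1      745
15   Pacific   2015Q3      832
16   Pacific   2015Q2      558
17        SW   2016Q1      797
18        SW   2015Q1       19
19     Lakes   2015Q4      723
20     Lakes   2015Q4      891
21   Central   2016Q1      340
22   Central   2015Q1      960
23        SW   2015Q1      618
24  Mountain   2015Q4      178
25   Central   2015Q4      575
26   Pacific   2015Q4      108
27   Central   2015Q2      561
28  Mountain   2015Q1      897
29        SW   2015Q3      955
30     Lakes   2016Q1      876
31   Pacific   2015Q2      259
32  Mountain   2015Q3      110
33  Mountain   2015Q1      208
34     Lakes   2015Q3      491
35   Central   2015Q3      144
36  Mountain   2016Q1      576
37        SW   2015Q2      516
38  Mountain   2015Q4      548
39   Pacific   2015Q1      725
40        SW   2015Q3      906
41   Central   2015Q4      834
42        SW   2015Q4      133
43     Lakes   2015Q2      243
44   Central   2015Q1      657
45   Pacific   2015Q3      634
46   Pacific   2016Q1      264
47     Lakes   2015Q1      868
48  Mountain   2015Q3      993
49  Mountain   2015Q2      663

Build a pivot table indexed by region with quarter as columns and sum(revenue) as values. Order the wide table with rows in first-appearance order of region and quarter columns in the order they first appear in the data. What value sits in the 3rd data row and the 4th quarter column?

817

With rows in first-appearance order of region, row 3 is region=Pacific. quarter columns in first-appearance order: 2016Q1, 2015Q3, 2015Q4, 2015Q2, 2015Q1; column 4 is 2015Q2.
Long rows with region=Pacific, quarter=2015Q2: 558 + 259 = 817.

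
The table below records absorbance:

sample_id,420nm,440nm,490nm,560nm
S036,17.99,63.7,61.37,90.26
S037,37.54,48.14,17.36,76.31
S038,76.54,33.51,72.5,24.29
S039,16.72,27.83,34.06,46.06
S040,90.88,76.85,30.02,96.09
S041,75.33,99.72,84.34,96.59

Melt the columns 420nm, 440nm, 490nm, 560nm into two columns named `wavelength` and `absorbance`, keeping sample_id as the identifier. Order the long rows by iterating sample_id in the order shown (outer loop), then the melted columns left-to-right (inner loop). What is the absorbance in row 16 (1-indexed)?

46.06

24 rows total (6 × 4). Row 16: index ⌊(16-1)/4⌋ = 3 into sample_id → S039; (16-1) mod 4 = 3 into the melted columns → 560nm.
So row 16 is (S039, 560nm, 46.06); absorbance = 46.06.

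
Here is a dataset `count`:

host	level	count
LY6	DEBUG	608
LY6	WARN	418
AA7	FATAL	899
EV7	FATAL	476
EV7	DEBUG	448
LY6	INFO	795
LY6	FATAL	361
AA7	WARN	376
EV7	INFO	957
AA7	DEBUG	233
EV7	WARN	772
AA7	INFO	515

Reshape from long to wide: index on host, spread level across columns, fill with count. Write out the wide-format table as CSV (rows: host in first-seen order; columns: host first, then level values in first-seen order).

Columns: host plus the 4 distinct level values (DEBUG, WARN, FATAL, INFO).
For example, row LY6 column DEBUG takes count=608 from the long row (LY6, DEBUG).

host,DEBUG,WARN,FATAL,INFO
LY6,608,418,361,795
AA7,233,376,899,515
EV7,448,772,476,957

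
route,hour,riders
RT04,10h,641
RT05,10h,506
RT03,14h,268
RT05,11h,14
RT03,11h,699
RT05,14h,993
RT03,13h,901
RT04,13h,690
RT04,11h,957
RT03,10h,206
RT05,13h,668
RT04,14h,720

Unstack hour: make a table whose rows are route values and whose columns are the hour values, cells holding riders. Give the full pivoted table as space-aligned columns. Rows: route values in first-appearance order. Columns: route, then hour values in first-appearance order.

route  10h  14h  11h  13h
RT04   641  720  957  690
RT05   506  993  14   668
RT03   206  268  699  901

Columns: route plus the 4 distinct hour values (10h, 14h, 11h, 13h).
For example, row RT04 column 10h takes riders=641 from the long row (RT04, 10h).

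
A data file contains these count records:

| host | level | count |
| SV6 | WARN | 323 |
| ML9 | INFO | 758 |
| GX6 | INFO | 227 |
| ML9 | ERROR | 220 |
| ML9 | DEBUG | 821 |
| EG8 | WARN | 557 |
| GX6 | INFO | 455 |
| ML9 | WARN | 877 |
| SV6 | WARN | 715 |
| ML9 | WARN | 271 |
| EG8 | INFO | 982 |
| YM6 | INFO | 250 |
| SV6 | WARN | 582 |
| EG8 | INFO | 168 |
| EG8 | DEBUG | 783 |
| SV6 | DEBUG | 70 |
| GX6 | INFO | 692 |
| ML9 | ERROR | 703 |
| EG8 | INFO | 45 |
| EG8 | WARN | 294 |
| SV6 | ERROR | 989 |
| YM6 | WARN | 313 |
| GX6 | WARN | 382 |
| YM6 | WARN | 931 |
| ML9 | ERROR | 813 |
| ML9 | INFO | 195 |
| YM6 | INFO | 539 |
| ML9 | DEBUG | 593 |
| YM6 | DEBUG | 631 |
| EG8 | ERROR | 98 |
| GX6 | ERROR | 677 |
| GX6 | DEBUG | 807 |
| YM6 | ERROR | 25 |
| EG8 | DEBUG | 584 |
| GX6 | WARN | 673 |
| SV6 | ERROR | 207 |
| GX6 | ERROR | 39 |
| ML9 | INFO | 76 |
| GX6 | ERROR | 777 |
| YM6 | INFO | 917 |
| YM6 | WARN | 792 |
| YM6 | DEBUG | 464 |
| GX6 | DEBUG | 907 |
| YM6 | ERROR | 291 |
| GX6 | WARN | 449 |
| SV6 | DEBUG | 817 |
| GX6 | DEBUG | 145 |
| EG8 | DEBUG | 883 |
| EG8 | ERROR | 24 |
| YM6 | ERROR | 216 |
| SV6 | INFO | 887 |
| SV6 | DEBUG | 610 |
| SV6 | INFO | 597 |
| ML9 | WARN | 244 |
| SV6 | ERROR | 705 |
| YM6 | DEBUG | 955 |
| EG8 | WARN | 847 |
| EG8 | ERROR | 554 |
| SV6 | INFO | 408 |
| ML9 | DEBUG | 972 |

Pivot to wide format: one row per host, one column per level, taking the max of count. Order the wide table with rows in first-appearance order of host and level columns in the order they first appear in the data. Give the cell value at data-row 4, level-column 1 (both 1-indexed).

With rows in first-appearance order of host, row 4 is host=EG8. level columns in first-appearance order: WARN, INFO, ERROR, DEBUG; column 1 is WARN.
Long rows with host=EG8, level=WARN: max(557, 294, 847) = 847.

847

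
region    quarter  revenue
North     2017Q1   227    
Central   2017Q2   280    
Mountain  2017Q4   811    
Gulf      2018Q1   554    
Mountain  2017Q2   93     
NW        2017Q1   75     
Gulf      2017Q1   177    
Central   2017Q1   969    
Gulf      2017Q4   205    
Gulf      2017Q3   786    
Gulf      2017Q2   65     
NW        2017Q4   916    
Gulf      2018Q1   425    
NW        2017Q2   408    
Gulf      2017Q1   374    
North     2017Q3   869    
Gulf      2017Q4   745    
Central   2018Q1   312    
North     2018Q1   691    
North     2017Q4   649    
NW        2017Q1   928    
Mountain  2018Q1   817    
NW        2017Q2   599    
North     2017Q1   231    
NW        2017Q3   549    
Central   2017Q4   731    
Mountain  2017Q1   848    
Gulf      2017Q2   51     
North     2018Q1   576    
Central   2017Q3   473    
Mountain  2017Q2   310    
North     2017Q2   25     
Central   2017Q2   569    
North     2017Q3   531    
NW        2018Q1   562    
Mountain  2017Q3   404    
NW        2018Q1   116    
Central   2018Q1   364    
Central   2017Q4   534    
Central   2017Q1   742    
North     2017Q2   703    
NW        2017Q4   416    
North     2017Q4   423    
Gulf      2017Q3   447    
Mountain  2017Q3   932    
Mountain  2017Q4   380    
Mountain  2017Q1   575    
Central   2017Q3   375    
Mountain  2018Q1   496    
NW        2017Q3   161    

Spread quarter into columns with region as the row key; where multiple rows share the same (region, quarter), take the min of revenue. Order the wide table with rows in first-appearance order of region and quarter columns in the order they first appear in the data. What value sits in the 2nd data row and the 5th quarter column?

375

With rows in first-appearance order of region, row 2 is region=Central. quarter columns in first-appearance order: 2017Q1, 2017Q2, 2017Q4, 2018Q1, 2017Q3; column 5 is 2017Q3.
Long rows with region=Central, quarter=2017Q3: min(473, 375) = 375.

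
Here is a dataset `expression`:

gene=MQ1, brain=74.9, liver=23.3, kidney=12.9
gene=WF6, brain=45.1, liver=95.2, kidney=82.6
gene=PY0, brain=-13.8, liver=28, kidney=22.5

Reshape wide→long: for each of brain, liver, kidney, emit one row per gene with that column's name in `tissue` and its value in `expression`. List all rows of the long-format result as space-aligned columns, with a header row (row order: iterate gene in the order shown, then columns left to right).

Each (gene, column) pair becomes one row: 3 × 3 = 9 rows.
For example, (MQ1, brain) → expression=74.9.

gene  tissue  expression
MQ1   brain   74.9      
MQ1   liver   23.3      
MQ1   kidney  12.9      
WF6   brain   45.1      
WF6   liver   95.2      
WF6   kidney  82.6      
PY0   brain   -13.8     
PY0   liver   28        
PY0   kidney  22.5      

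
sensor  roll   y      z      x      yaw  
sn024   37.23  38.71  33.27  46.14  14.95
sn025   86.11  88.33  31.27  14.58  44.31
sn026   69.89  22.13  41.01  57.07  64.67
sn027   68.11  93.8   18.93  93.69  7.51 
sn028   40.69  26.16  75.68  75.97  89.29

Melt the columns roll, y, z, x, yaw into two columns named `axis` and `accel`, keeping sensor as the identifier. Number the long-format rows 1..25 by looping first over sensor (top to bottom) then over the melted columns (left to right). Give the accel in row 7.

25 rows total (5 × 5). Row 7: index ⌊(7-1)/5⌋ = 1 into sensor → sn025; (7-1) mod 5 = 1 into the melted columns → y.
So row 7 is (sn025, y, 88.33); accel = 88.33.

88.33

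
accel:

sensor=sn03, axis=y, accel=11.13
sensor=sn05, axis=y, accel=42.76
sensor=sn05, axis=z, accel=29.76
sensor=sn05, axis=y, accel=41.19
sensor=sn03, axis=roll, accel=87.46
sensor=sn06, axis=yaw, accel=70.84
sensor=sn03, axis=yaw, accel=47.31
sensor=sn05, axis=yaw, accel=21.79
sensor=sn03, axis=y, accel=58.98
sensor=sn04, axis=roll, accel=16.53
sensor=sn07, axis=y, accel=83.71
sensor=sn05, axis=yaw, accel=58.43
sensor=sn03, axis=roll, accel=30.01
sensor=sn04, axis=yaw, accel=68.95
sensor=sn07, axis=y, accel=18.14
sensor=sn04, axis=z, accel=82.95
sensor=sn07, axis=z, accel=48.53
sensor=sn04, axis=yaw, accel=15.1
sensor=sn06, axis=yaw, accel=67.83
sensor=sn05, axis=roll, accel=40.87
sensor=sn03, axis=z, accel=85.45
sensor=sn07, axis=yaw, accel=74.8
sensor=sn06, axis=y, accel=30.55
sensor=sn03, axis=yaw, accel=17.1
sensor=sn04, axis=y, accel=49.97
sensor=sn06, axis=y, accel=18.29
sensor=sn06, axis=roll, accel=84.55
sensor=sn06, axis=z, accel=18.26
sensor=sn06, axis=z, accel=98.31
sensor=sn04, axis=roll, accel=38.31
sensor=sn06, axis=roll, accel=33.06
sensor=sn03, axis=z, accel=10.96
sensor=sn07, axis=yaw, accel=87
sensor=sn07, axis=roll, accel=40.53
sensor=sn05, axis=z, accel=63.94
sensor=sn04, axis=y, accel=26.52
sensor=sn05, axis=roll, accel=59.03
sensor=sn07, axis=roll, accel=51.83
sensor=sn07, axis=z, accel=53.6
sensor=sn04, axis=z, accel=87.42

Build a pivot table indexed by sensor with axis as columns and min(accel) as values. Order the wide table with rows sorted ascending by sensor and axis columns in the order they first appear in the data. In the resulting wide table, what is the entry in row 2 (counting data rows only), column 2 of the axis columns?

82.95

With rows sorted ascending by sensor, row 2 is sensor=sn04. axis columns in first-appearance order: y, z, roll, yaw; column 2 is z.
Long rows with sensor=sn04, axis=z: min(82.95, 87.42) = 82.95.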